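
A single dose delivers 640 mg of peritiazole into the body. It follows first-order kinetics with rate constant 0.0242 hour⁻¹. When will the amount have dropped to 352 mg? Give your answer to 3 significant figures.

24.7 hours

t½ = ln 2 / λ = 0.69315 / 0.0242 ≈ 28.642 hours.
Fraction remaining = 352/640 ≈ 0.55.
n = log₂(640/352) = ln(1.8182)/ln 2 ≈ 0.8625 half-lives.
t = n × t½ = 0.8625 × 28.642 ≈ 24.704 hours.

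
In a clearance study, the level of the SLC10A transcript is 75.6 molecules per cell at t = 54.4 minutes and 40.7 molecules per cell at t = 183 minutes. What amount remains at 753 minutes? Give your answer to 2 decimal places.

2.62 molecules per cell

Over Δt = 183 − 54.4 = 128.6 minutes, the level fell by a factor of 75.6/40.7 ≈ 1.8575.
n = log₂(1.8575) ≈ 0.89336 half-lives, so t½ = 128.6/0.89336 ≈ 143.95 minutes.
From t = 183 to t = 753: 40.7 × (1/2)^((753−183)/143.95) ≈ 2.6159 molecules per cell.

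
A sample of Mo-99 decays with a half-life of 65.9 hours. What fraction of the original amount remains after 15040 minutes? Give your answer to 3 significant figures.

15040 minutes = 250.667 hours.
n = 250.667/65.9 ≈ 3.8037 half-lives.
Fraction remaining = (1/2)^3.8037 ≈ 0.071608.

0.0716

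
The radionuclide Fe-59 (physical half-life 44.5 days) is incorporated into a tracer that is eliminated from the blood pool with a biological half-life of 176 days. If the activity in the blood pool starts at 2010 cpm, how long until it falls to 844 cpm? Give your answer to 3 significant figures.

1/t_eff = 1/t_phys + 1/t_biol = 1/44.5 + 1/176 = 0.028154 per day.
t_eff = 44.5 × 176 / (44.5 + 176) ≈ 35.519 days.
n = log₂(2010/844) ≈ 1.2519; t = 1.2519 × 35.519 ≈ 44.466 days.

44.5 days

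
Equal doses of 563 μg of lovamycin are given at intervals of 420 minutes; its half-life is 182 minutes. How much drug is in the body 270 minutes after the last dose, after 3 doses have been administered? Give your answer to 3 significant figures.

250 μg

The 3 doses were given 1110, 690, 270 minutes ago.
Total = 563·(1/2)^(1110/182) + 563·(1/2)^(690/182) + 563·(1/2)^(270/182)
      = 8.214 + 40.667 + 201.34 ≈ 250.22 μg.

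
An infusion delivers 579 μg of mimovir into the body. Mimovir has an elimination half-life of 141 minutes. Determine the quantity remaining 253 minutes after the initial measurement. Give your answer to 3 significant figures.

167 μg

Number of half-lives: n = 253/141 ≈ 1.7943.
Remaining = 579 × (1/2)^1.7943 = 579 × 0.28831 ≈ 166.93 μg.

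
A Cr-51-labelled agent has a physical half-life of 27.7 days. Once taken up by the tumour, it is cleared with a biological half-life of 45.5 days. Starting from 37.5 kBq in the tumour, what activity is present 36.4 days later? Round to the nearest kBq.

9 kBq

1/t_eff = 1/t_phys + 1/t_biol = 1/27.7 + 1/45.5 = 0.058079 per day.
t_eff = 27.7 × 45.5 / (27.7 + 45.5) ≈ 17.218 days.
Remaining = 37.5 × (1/2)^(36.4/17.218) = 37.5 × (1/2)^2.1141 ≈ 8.6622 kBq.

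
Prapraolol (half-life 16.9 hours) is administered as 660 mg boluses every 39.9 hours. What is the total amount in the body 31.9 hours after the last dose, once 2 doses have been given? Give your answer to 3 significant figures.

213 mg

The 2 doses were given 71.8, 31.9 hours ago.
Total = 660·(1/2)^(71.8/16.9) + 660·(1/2)^(31.9/16.9)
      = 34.723 + 178.37 ≈ 213.09 mg.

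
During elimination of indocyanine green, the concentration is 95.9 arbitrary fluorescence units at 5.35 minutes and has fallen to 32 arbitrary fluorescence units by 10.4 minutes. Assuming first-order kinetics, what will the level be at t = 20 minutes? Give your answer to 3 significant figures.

Over Δt = 10.4 − 5.35 = 5.05 minutes, the level fell by a factor of 95.9/32 ≈ 2.9969.
n = log₂(2.9969) ≈ 1.5835 half-lives, so t½ = 5.05/1.5835 ≈ 3.1892 minutes.
From t = 10.4 to t = 20: 32 × (1/2)^((20−10.4)/3.1892) ≈ 3.972 arbitrary fluorescence units.

3.97 arbitrary fluorescence units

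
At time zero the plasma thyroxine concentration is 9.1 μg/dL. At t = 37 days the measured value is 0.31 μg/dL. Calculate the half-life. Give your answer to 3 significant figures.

7.59 days

A/A₀ = 0.31/9.1 ≈ 0.034066.
n = log₂(29.355) ≈ 4.8755 half-lives elapsed in 37 days.
t½ = 37/4.8755 ≈ 7.5889 days.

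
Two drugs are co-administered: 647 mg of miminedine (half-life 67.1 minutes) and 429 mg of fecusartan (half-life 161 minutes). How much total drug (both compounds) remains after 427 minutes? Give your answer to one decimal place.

miminedine: 647 × (1/2)^(427/67.1) = 647 × (1/2)^6.3636 ≈ 7.857 mg.
fecusartan: 429 × (1/2)^(427/161) = 429 × (1/2)^2.6522 ≈ 68.245 mg.
Total = 7.857 + 68.245 ≈ 76.102 mg.

76.1 mg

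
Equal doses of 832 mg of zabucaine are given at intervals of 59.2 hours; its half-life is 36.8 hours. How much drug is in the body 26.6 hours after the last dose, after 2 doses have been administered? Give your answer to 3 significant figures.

The 2 doses were given 85.8, 26.6 hours ago.
Total = 832·(1/2)^(85.8/36.8) + 832·(1/2)^(26.6/36.8)
      = 165.3 + 504.12 ≈ 669.41 mg.

669 mg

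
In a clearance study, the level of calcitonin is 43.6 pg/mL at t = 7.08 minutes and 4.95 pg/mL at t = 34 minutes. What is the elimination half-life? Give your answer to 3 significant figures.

8.58 minutes

Over Δt = 34 − 7.08 = 26.92 minutes, the level fell by a factor of 43.6/4.95 ≈ 8.8081.
n = log₂(8.8081) ≈ 3.1388 half-lives, so t½ = 26.92/3.1388 ≈ 8.5765 minutes.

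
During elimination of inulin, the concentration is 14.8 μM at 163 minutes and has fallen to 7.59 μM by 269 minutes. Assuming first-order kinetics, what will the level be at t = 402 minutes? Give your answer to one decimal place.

Over Δt = 269 − 163 = 106 minutes, the level fell by a factor of 14.8/7.59 ≈ 1.9499.
n = log₂(1.9499) ≈ 0.96343 half-lives, so t½ = 106/0.96343 ≈ 110.02 minutes.
From t = 269 to t = 402: 7.59 × (1/2)^((402−269)/110.02) ≈ 3.2836 μM.

3.3 μM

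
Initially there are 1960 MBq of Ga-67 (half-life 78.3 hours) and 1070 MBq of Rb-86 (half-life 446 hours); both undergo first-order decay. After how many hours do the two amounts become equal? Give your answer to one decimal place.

Set 1960·(1/2)^(t/78.3) = 1070·(1/2)^(t/446).
Taking log₂: log₂(1960/1070) = t·(1/78.3 − 1/446).
log₂(1.8318) = 0.87324; 1/78.3 − 1/446 = 0.010529.
t = 0.87324 / 0.010529 ≈ 82.935 hours.

82.9 hours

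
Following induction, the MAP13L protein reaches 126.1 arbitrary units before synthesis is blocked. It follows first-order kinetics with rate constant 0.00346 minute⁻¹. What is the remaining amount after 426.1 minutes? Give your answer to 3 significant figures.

28.9 arbitrary units

t½ = ln 2 / λ = 0.69315 / 0.00346 ≈ 200.33 minutes.
Number of half-lives: n = 426.1/200.33 ≈ 2.127.
Remaining = 126.1 × (1/2)^2.127 = 126.1 × 0.22894 ≈ 28.869 arbitrary units.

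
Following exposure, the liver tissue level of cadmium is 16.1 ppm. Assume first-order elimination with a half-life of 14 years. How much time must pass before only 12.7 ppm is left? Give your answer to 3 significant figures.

Fraction remaining = 12.7/16.1 ≈ 0.78882.
n = log₂(16.1/12.7) = ln(1.2677)/ln 2 ≈ 0.34223 half-lives.
t = n × t½ = 0.34223 × 14 ≈ 4.7913 years.

4.79 years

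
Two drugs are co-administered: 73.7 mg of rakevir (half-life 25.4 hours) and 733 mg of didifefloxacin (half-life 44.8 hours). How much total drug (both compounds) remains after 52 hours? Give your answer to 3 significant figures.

rakevir: 73.7 × (1/2)^(52/25.4) = 73.7 × (1/2)^2.0472 ≈ 17.831 mg.
didifefloxacin: 733 × (1/2)^(52/44.8) = 733 × (1/2)^1.1607 ≈ 327.86 mg.
Total = 17.831 + 327.86 ≈ 345.7 mg.

346 mg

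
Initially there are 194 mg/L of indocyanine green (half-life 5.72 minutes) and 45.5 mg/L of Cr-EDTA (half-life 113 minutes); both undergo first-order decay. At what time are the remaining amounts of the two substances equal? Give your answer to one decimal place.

12.6 minutes

Set 194·(1/2)^(t/5.72) = 45.5·(1/2)^(t/113).
Taking log₂: log₂(194/45.5) = t·(1/5.72 − 1/113).
log₂(4.2637) = 2.0921; 1/5.72 − 1/113 = 0.16598.
t = 2.0921 / 0.16598 ≈ 12.605 minutes.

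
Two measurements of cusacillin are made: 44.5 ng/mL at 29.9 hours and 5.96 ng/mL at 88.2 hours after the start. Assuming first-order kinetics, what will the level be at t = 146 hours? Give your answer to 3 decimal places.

0.812 ng/mL

Over Δt = 88.2 − 29.9 = 58.3 hours, the level fell by a factor of 44.5/5.96 ≈ 7.4664.
n = log₂(7.4664) ≈ 2.9004 half-lives, so t½ = 58.3/2.9004 ≈ 20.101 hours.
From t = 88.2 to t = 146: 5.96 × (1/2)^((146−88.2)/20.101) ≈ 0.81212 ng/mL.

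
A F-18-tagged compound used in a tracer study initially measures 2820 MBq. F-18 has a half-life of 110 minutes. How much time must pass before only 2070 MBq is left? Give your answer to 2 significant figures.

Fraction remaining = 2070/2820 ≈ 0.73404.
n = log₂(2820/2070) = ln(1.3623)/ln 2 ≈ 0.44606 half-lives.
t = n × t½ = 0.44606 × 110 ≈ 49.067 minutes.

49 minutes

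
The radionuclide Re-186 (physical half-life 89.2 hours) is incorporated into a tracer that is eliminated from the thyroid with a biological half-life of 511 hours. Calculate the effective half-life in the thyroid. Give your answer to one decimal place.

75.9 hours

1/t_eff = 1/t_phys + 1/t_biol = 1/89.2 + 1/511 = 0.013168 per hour.
t_eff = 89.2 × 511 / (89.2 + 511) ≈ 75.943 hours.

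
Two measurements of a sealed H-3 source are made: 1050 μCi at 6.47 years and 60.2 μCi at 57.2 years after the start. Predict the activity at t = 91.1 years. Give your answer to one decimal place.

Over Δt = 57.2 − 6.47 = 50.73 years, the level fell by a factor of 1050/60.2 ≈ 17.442.
n = log₂(17.442) ≈ 4.1245 half-lives, so t½ = 50.73/4.1245 ≈ 12.3 years.
From t = 57.2 to t = 91.1: 60.2 × (1/2)^((91.1−57.2)/12.3) ≈ 8.9107 μCi.

8.9 μCi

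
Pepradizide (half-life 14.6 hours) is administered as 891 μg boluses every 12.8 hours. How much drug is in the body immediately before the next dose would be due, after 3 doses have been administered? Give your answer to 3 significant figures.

The 3 doses were given 38.4, 25.6, 12.8 hours ago.
Total = 891·(1/2)^(38.4/14.6) + 891·(1/2)^(25.6/14.6) + 891·(1/2)^(12.8/14.6)
      = 143.92 + 264.27 + 485.24 ≈ 893.43 μg.

893 μg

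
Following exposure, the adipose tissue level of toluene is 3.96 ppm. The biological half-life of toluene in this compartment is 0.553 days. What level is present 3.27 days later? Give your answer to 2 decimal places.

0.07 ppm

Number of half-lives: n = 3.27/0.553 ≈ 5.9132.
Remaining = 3.96 × (1/2)^5.9132 = 3.96 × 0.016594 ≈ 0.065712 ppm.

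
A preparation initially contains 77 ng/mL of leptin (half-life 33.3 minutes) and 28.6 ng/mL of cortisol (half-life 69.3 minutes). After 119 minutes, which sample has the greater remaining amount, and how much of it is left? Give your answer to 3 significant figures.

cortisol, 8.70 ng/mL

leptin: 77 × (1/2)^3.5736 ≈ 6.4675 ng/mL.
cortisol: 28.6 × (1/2)^1.7172 ≈ 8.6985 ng/mL.
Cortisol has more remaining, at ≈ 8.6985 ng/mL.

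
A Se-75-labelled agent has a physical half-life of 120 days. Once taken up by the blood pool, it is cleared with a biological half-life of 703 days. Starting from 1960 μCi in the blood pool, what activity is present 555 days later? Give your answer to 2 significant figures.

1/t_eff = 1/t_phys + 1/t_biol = 1/120 + 1/703 = 0.0097558 per day.
t_eff = 120 × 703 / (120 + 703) ≈ 102.5 days.
Remaining = 1960 × (1/2)^(555/102.5) = 1960 × (1/2)^5.4145 ≈ 45.955 μCi.

46 μCi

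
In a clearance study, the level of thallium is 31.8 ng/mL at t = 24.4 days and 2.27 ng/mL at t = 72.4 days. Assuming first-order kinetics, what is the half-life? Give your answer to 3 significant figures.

12.6 days

Over Δt = 72.4 − 24.4 = 48 days, the level fell by a factor of 31.8/2.27 ≈ 14.009.
n = log₂(14.009) ≈ 3.8083 half-lives, so t½ = 48/3.8083 ≈ 12.604 days.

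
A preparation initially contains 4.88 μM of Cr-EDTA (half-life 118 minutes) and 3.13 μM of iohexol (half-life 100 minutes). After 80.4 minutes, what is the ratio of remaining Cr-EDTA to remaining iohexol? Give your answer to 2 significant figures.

1.7

Cr-EDTA: 4.88 × (1/2)^(80.4/118) = 4.88 × (1/2)^0.68136 ≈ 3.0431 μM.
iohexol: 3.13 × (1/2)^(80.4/100) = 3.13 × (1/2)^0.804 ≈ 1.7927 μM.
Ratio ≈ 3.0431 / 1.7927 ≈ 1.6974.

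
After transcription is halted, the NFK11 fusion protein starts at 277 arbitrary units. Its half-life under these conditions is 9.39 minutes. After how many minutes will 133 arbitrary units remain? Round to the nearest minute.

10 minutes

Fraction remaining = 133/277 ≈ 0.48014.
n = log₂(277/133) = ln(2.0827)/ln 2 ≈ 1.0585 half-lives.
t = n × t½ = 1.0585 × 9.39 ≈ 9.9389 minutes.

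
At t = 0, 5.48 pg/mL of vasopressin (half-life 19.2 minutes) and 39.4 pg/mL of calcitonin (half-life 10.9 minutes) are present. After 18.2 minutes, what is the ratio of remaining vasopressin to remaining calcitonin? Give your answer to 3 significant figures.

vasopressin: 5.48 × (1/2)^(18.2/19.2) = 5.48 × (1/2)^0.94792 ≈ 2.8407 pg/mL.
calcitonin: 39.4 × (1/2)^(18.2/10.9) = 39.4 × (1/2)^1.6697 ≈ 12.384 pg/mL.
Ratio ≈ 2.8407 / 12.384 ≈ 0.22939.

0.229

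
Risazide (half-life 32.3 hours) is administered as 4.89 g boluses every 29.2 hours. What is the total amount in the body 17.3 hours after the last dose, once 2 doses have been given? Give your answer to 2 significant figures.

The 2 doses were given 46.5, 17.3 hours ago.
Total = 4.89·(1/2)^(46.5/32.3) + 4.89·(1/2)^(17.3/32.3)
      = 1.8028 + 3.3735 ≈ 5.1762 g.

5.2 g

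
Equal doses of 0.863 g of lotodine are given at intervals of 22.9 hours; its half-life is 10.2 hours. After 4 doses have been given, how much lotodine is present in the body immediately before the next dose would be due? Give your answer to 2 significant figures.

0.23 g

The 4 doses were given 91.6, 68.7, 45.8, 22.9 hours ago.
Total = 0.863·(1/2)^(91.6/10.2) + 0.863·(1/2)^(68.7/10.2) + 0.863·(1/2)^(45.8/10.2) + 0.863·(1/2)^(22.9/10.2)
      = 0.0017086 + 0.0081 + 0.0384 + 0.18204 ≈ 0.23025 g.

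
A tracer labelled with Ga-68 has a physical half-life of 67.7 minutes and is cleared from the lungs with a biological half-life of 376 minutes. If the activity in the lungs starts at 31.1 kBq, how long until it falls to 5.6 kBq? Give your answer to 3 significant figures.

142 minutes

1/t_eff = 1/t_phys + 1/t_biol = 1/67.7 + 1/376 = 0.017431 per minute.
t_eff = 67.7 × 376 / (67.7 + 376) ≈ 57.37 minutes.
n = log₂(31.1/5.6) ≈ 2.4734; t = 2.4734 × 57.37 ≈ 141.9 minutes.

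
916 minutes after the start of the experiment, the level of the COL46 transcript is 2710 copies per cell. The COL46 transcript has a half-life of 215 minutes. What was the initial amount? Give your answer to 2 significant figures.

Number of half-lives elapsed: n = 916/215 ≈ 4.2605.
A₀ = A × 2^n = 2710 × 2^4.2605 = 2710 × 19.166 ≈ 51939 copies per cell.

52000 copies per cell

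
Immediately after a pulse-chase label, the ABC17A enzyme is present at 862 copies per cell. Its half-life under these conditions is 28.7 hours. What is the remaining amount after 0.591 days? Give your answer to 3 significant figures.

Convert the elapsed time: 0.591 days = 14.184 hours.
Number of half-lives: n = 14.184/28.7 ≈ 0.49422.
Remaining = 862 × (1/2)^0.49422 = 862 × 0.70995 ≈ 611.97 copies per cell.

612 copies per cell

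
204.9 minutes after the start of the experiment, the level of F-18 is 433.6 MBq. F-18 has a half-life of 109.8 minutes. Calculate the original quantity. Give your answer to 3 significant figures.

1580 MBq

Number of half-lives elapsed: n = 204.9/109.8 ≈ 1.8661.
A₀ = A × 2^n = 433.6 × 2^1.8661 = 433.6 × 3.6455 ≈ 1580.7 MBq.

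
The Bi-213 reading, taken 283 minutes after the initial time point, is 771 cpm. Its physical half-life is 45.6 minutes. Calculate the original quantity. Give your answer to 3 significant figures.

Number of half-lives elapsed: n = 283/45.6 ≈ 6.2061.
A₀ = A × 2^n = 771 × 2^6.2061 = 771 × 73.83 ≈ 56923 cpm.

56900 cpm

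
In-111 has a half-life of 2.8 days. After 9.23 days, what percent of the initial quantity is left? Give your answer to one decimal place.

10.2%

n = 9.23/2.8 ≈ 3.2964 half-lives.
Fraction remaining = (1/2)^3.2964 ≈ 0.10178, i.e. 10.178%.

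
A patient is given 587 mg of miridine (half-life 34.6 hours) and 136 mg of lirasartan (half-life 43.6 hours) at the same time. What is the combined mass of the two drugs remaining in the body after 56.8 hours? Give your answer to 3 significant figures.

243 mg

miridine: 587 × (1/2)^(56.8/34.6) = 587 × (1/2)^1.6416 ≈ 188.13 mg.
lirasartan: 136 × (1/2)^(56.8/43.6) = 136 × (1/2)^1.3028 ≈ 55.128 mg.
Total = 188.13 + 55.128 ≈ 243.26 mg.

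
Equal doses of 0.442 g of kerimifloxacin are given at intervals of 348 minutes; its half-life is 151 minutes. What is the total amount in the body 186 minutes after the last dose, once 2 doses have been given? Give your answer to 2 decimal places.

0.23 g

The 2 doses were given 534, 186 minutes ago.
Total = 0.442·(1/2)^(534/151) + 0.442·(1/2)^(186/151)
      = 0.038094 + 0.1882 ≈ 0.22629 g.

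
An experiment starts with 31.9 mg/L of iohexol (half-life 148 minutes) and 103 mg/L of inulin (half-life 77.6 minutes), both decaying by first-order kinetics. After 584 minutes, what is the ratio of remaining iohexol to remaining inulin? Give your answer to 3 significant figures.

3.70

iohexol: 31.9 × (1/2)^(584/148) = 31.9 × (1/2)^3.9459 ≈ 2.0699 mg/L.
inulin: 103 × (1/2)^(584/77.6) = 103 × (1/2)^7.5258 ≈ 0.55893 mg/L.
Ratio ≈ 2.0699 / 0.55893 ≈ 3.7033.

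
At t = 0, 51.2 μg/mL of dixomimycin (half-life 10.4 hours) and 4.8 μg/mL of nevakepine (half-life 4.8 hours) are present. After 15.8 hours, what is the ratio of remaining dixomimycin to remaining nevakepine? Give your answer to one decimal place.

36.4

dixomimycin: 51.2 × (1/2)^(15.8/10.4) = 51.2 × (1/2)^1.5192 ≈ 17.862 μg/mL.
nevakepine: 4.8 × (1/2)^(15.8/4.8) = 4.8 × (1/2)^3.2917 ≈ 0.49017 μg/mL.
Ratio ≈ 17.862 / 0.49017 ≈ 36.441.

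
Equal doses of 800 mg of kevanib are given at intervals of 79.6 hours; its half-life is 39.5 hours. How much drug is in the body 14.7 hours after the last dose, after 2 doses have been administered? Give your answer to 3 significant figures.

771 mg

The 2 doses were given 94.3, 14.7 hours ago.
Total = 800·(1/2)^(94.3/39.5) + 800·(1/2)^(14.7/39.5)
      = 152.91 + 618.1 ≈ 771.01 mg.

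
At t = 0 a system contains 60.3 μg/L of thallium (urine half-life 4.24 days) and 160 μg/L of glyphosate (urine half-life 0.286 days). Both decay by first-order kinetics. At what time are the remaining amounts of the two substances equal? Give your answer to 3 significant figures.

Set 60.3·(1/2)^(t/4.24) = 160·(1/2)^(t/0.286).
Taking log₂: log₂(60.3/160) = t·(1/4.24 − 1/0.286).
log₂(0.37687) = -1.4078; 1/4.24 − 1/0.286 = -3.2607.
t = -1.4078 / -3.2607 ≈ 0.43177 days.

0.432 days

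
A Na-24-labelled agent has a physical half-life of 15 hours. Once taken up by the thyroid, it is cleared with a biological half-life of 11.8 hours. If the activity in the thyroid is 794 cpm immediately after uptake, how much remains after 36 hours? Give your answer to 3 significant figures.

1/t_eff = 1/t_phys + 1/t_biol = 1/15 + 1/11.8 = 0.15141 per hour.
t_eff = 15 × 11.8 / (15 + 11.8) ≈ 6.6045 hours.
Remaining = 794 × (1/2)^(36/6.6045) = 794 × (1/2)^5.4508 ≈ 18.153 cpm.

18.2 cpm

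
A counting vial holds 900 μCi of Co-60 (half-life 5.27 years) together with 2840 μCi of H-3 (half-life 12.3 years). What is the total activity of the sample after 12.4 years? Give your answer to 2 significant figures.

1600 μCi

Co-60: 900 × (1/2)^(12.4/5.27) = 900 × (1/2)^2.3529 ≈ 176.17 μCi.
H-3: 2840 × (1/2)^(12.4/12.3) = 2840 × (1/2)^1.0081 ≈ 1412 μCi.
Total = 176.17 + 1412 ≈ 1588.2 μCi.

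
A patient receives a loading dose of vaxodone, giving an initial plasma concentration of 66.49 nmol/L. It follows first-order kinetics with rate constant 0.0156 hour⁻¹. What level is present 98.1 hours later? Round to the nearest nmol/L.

14 nmol/L

t½ = ln 2 / λ = 0.69315 / 0.0156 ≈ 44.433 hours.
Number of half-lives: n = 98.1/44.433 ≈ 2.2078.
Remaining = 66.49 × (1/2)^2.2078 = 66.49 × 0.21646 ≈ 14.392 nmol/L.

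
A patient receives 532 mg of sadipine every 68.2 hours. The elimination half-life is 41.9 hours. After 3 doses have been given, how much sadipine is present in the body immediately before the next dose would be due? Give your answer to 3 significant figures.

246 mg

The 3 doses were given 204.6, 136.4, 68.2 hours ago.
Total = 532·(1/2)^(204.6/41.9) + 532·(1/2)^(136.4/41.9) + 532·(1/2)^(68.2/41.9)
      = 18.029 + 55.712 + 172.16 ≈ 245.9 mg.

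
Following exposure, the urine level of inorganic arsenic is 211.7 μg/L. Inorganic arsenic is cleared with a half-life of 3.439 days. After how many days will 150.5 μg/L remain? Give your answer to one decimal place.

1.7 days

Fraction remaining = 150.5/211.7 ≈ 0.71091.
n = log₂(211.7/150.5) = ln(1.4066)/ln 2 ≈ 0.49226 half-lives.
t = n × t½ = 0.49226 × 3.439 ≈ 1.6929 days.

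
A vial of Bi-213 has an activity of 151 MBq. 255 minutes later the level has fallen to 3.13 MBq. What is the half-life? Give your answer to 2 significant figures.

46 minutes

A/A₀ = 3.13/151 ≈ 0.020728.
n = log₂(48.243) ≈ 5.5922 half-lives elapsed in 255 minutes.
t½ = 255/5.5922 ≈ 45.599 minutes.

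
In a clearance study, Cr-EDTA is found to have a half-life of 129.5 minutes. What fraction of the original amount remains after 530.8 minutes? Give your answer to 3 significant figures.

n = 530.8/129.5 ≈ 4.0988 half-lives.
Fraction remaining = (1/2)^4.0988 ≈ 0.058361.

0.0584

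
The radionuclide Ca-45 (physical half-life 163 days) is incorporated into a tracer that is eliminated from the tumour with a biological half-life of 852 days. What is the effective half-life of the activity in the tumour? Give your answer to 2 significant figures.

1/t_eff = 1/t_phys + 1/t_biol = 1/163 + 1/852 = 0.0073087 per day.
t_eff = 163 × 852 / (163 + 852) ≈ 136.82 days.

140 days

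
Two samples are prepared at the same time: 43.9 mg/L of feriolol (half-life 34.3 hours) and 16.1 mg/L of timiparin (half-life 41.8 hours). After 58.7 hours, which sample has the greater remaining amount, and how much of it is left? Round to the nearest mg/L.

feriolol, 13 mg/L

feriolol: 43.9 × (1/2)^1.7114 ≈ 13.406 mg/L.
timiparin: 16.1 × (1/2)^1.4043 ≈ 6.0826 mg/L.
Feriolol has more remaining, at ≈ 13.406 mg/L.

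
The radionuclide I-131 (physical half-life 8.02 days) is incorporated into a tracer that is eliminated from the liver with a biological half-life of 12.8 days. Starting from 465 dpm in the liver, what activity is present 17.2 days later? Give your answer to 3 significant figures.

41.4 dpm

1/t_eff = 1/t_phys + 1/t_biol = 1/8.02 + 1/12.8 = 0.20281 per day.
t_eff = 8.02 × 12.8 / (8.02 + 12.8) ≈ 4.9306 days.
Remaining = 465 × (1/2)^(17.2/4.9306) = 465 × (1/2)^3.4884 ≈ 41.433 dpm.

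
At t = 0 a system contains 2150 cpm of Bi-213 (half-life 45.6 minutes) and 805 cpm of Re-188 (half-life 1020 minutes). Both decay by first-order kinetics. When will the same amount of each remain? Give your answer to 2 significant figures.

Set 2150·(1/2)^(t/45.6) = 805·(1/2)^(t/1020).
Taking log₂: log₂(2150/805) = t·(1/45.6 − 1/1020).
log₂(2.6708) = 1.4173; 1/45.6 − 1/1020 = 0.020949.
t = 1.4173 / 0.020949 ≈ 67.652 minutes.

68 minutes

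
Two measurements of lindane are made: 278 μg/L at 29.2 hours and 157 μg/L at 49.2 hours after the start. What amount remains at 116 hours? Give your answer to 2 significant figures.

Over Δt = 49.2 − 29.2 = 20 hours, the level fell by a factor of 278/157 ≈ 1.7707.
n = log₂(1.7707) ≈ 0.82432 half-lives, so t½ = 20/0.82432 ≈ 24.262 hours.
From t = 49.2 to t = 116: 157 × (1/2)^((116−49.2)/24.262) ≈ 23.286 μg/L.

23 μg/L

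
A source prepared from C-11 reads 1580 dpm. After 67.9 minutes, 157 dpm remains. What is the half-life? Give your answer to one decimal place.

20.4 minutes

A/A₀ = 157/1580 ≈ 0.099367.
n = log₂(10.064) ≈ 3.3311 half-lives elapsed in 67.9 minutes.
t½ = 67.9/3.3311 ≈ 20.384 minutes.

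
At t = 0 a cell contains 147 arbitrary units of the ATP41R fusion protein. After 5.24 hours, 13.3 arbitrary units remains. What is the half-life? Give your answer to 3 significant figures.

1.51 hours

A/A₀ = 13.3/147 ≈ 0.090476.
n = log₂(11.053) ≈ 3.4663 half-lives elapsed in 5.24 hours.
t½ = 5.24/3.4663 ≈ 1.5117 hours.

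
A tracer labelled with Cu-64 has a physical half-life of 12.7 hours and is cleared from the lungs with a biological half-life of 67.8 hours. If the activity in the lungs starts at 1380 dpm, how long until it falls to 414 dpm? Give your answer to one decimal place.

1/t_eff = 1/t_phys + 1/t_biol = 1/12.7 + 1/67.8 = 0.093489 per hour.
t_eff = 12.7 × 67.8 / (12.7 + 67.8) ≈ 10.696 hours.
n = log₂(1380/414) ≈ 1.737; t = 1.737 × 10.696 ≈ 18.579 hours.

18.6 hours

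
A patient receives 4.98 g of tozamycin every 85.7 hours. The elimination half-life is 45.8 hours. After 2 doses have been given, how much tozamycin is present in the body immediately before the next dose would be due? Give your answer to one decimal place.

The 2 doses were given 171.4, 85.7 hours ago.
Total = 4.98·(1/2)^(171.4/45.8) + 4.98·(1/2)^(85.7/45.8)
      = 0.37211 + 1.3613 ≈ 1.7334 g.

1.7 g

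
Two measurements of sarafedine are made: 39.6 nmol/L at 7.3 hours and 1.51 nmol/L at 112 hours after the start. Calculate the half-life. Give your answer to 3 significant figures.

22.2 hours

Over Δt = 112 − 7.3 = 104.7 hours, the level fell by a factor of 39.6/1.51 ≈ 26.225.
n = log₂(26.225) ≈ 4.7129 half-lives, so t½ = 104.7/4.7129 ≈ 22.216 hours.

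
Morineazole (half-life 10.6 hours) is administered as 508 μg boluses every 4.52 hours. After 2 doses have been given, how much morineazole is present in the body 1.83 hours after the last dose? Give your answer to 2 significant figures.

790 μg

The 2 doses were given 6.35, 1.83 hours ago.
Total = 508·(1/2)^(6.35/10.6) + 508·(1/2)^(1.83/10.6)
      = 335.37 + 450.71 ≈ 786.08 μg.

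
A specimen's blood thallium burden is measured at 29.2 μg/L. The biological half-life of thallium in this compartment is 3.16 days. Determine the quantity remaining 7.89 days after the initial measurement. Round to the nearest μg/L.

5 μg/L

Number of half-lives: n = 7.89/3.16 ≈ 2.4968.
Remaining = 29.2 × (1/2)^2.4968 = 29.2 × 0.17716 ≈ 5.1732 μg/L.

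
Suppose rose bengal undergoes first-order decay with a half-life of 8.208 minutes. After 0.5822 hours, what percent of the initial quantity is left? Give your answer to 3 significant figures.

0.5822 hours = 34.932 minutes.
n = 34.932/8.208 ≈ 4.2558 half-lives.
Fraction remaining = (1/2)^4.2558 ≈ 0.052343, i.e. 5.2343%.

5.23%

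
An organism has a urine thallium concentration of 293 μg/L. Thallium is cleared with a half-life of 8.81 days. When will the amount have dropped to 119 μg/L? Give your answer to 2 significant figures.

11 days

Fraction remaining = 119/293 ≈ 0.40614.
n = log₂(293/119) = ln(2.4622)/ln 2 ≈ 1.2999 half-lives.
t = n × t½ = 1.2999 × 8.81 ≈ 11.452 days.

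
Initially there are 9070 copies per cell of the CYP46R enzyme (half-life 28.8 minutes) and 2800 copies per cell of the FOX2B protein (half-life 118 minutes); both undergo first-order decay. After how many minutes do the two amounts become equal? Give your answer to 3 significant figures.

Set 9070·(1/2)^(t/28.8) = 2800·(1/2)^(t/118).
Taking log₂: log₂(9070/2800) = t·(1/28.8 − 1/118).
log₂(3.2393) = 1.6957; 1/28.8 − 1/118 = 0.026248.
t = 1.6957 / 0.026248 ≈ 64.603 minutes.

64.6 minutes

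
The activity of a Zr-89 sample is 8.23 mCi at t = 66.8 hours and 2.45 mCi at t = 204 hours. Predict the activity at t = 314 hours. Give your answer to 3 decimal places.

Over Δt = 204 − 66.8 = 137.2 hours, the level fell by a factor of 8.23/2.45 ≈ 3.3592.
n = log₂(3.3592) ≈ 1.7481 half-lives, so t½ = 137.2/1.7481 ≈ 78.485 hours.
From t = 204 to t = 314: 2.45 × (1/2)^((314−204)/78.485) ≈ 0.92738 mCi.

0.927 mCi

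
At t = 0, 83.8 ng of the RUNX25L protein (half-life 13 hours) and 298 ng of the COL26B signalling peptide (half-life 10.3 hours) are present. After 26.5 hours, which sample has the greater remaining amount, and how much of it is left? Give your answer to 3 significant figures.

COL26B signalling peptide, 50.1 ng

RUNX25L protein: 83.8 × (1/2)^2.0385 ≈ 20.399 ng.
COL26B signalling peptide: 298 × (1/2)^2.5728 ≈ 50.087 ng.
COL26B signalling peptide has more remaining, at ≈ 50.087 ng.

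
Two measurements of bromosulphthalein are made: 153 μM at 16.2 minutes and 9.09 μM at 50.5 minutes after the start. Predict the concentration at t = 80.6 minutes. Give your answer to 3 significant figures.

Over Δt = 50.5 − 16.2 = 34.3 minutes, the level fell by a factor of 153/9.09 ≈ 16.832.
n = log₂(16.832) ≈ 4.0731 half-lives, so t½ = 34.3/4.0731 ≈ 8.4211 minutes.
From t = 50.5 to t = 80.6: 9.09 × (1/2)^((80.6−50.5)/8.4211) ≈ 0.76309 μM.

0.763 μM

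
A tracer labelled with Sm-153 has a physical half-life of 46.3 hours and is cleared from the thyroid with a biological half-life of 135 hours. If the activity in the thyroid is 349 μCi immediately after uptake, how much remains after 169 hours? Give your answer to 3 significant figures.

11.7 μCi

1/t_eff = 1/t_phys + 1/t_biol = 1/46.3 + 1/135 = 0.029006 per hour.
t_eff = 46.3 × 135 / (46.3 + 135) ≈ 34.476 hours.
Remaining = 349 × (1/2)^(169/34.476) = 349 × (1/2)^4.902 ≈ 11.673 μCi.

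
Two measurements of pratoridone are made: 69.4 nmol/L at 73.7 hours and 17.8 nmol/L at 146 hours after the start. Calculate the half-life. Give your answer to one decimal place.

36.8 hours

Over Δt = 146 − 73.7 = 72.3 hours, the level fell by a factor of 69.4/17.8 ≈ 3.8989.
n = log₂(3.8989) ≈ 1.9631 half-lives, so t½ = 72.3/1.9631 ≈ 36.83 hours.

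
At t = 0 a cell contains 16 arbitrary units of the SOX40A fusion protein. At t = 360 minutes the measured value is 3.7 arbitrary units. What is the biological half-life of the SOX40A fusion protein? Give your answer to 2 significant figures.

170 minutes

A/A₀ = 3.7/16 ≈ 0.23125.
n = log₂(4.3243) ≈ 2.1125 half-lives elapsed in 360 minutes.
t½ = 360/2.1125 ≈ 170.42 minutes.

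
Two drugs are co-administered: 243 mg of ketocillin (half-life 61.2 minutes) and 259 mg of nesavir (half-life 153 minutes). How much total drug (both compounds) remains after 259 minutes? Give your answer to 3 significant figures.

ketocillin: 243 × (1/2)^(259/61.2) = 243 × (1/2)^4.232 ≈ 12.931 mg.
nesavir: 259 × (1/2)^(259/153) = 259 × (1/2)^1.6928 ≈ 80.115 mg.
Total = 12.931 + 80.115 ≈ 93.046 mg.

93.0 mg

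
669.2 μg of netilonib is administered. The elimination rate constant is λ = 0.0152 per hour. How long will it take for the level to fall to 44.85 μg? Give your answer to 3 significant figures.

178 hours

t½ = ln 2 / λ = 0.69315 / 0.0152 ≈ 45.602 hours.
Fraction remaining = 44.85/669.2 ≈ 0.06702.
n = log₂(669.2/44.85) = ln(14.921)/ln 2 ≈ 3.8993 half-lives.
t = n × t½ = 3.8993 × 45.602 ≈ 177.81 hours.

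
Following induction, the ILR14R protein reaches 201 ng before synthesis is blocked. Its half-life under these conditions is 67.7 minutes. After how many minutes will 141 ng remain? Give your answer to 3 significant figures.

34.6 minutes

Fraction remaining = 141/201 ≈ 0.70149.
n = log₂(201/141) = ln(1.4255)/ln 2 ≈ 0.5115 half-lives.
t = n × t½ = 0.5115 × 67.7 ≈ 34.629 minutes.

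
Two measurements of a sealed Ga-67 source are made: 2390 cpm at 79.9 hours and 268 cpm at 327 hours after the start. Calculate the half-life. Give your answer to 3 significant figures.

Over Δt = 327 − 79.9 = 247.1 hours, the level fell by a factor of 2390/268 ≈ 8.9179.
n = log₂(8.9179) ≈ 3.1567 half-lives, so t½ = 247.1/3.1567 ≈ 78.278 hours.

78.3 hours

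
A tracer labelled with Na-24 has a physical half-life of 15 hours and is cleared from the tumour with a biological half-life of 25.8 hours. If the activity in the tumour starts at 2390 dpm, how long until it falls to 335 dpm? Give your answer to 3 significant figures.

1/t_eff = 1/t_phys + 1/t_biol = 1/15 + 1/25.8 = 0.10543 per hour.
t_eff = 15 × 25.8 / (15 + 25.8) ≈ 9.4853 hours.
n = log₂(2390/335) ≈ 2.8348; t = 2.8348 × 9.4853 ≈ 26.889 hours.

26.9 hours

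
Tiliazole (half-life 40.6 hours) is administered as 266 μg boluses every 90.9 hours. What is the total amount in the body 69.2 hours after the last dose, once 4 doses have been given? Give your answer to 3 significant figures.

103 μg

The 4 doses were given 341.9, 251, 160.1, 69.2 hours ago.
Total = 266·(1/2)^(341.9/40.6) + 266·(1/2)^(251/40.6) + 266·(1/2)^(160.1/40.6) + 266·(1/2)^(69.2/40.6)
      = 0.77598 + 3.663 + 17.291 + 81.62 ≈ 103.35 μg.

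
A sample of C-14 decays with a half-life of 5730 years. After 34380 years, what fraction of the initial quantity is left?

0.015625

n = 34380/5730 ≈ 6 half-lives.
Fraction remaining = (1/2)^6 ≈ 0.015625.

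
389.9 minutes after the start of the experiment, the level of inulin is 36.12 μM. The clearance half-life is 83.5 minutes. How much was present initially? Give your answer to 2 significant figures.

920 μM

Number of half-lives elapsed: n = 389.9/83.5 ≈ 4.6695.
A₀ = A × 2^n = 36.12 × 2^4.6695 = 36.12 × 25.448 ≈ 919.17 μM.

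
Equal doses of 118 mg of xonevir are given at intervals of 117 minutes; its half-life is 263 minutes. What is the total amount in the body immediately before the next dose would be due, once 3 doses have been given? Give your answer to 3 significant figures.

197 mg

The 3 doses were given 351, 234, 117 minutes ago.
Total = 118·(1/2)^(351/263) + 118·(1/2)^(234/263) + 118·(1/2)^(117/263)
      = 46.787 + 63.686 + 86.689 ≈ 197.16 mg.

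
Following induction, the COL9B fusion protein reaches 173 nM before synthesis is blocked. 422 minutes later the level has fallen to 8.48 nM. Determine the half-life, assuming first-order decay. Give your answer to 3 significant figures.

A/A₀ = 8.48/173 ≈ 0.049017.
n = log₂(20.401) ≈ 4.3506 half-lives elapsed in 422 minutes.
t½ = 422/4.3506 ≈ 96.999 minutes.

97.0 minutes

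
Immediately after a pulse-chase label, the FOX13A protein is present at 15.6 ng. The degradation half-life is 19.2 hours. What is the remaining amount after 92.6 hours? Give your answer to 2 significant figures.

0.55 ng

Number of half-lives: n = 92.6/19.2 ≈ 4.8229.
Remaining = 15.6 × (1/2)^4.8229 = 15.6 × 0.035331 ≈ 0.55117 ng.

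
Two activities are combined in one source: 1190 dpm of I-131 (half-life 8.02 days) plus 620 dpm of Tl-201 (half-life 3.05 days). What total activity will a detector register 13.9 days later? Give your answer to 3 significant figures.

I-131: 1190 × (1/2)^(13.9/8.02) = 1190 × (1/2)^1.7332 ≈ 357.94 dpm.
Tl-201: 620 × (1/2)^(13.9/3.05) = 620 × (1/2)^4.5574 ≈ 26.332 dpm.
Total = 357.94 + 26.332 ≈ 384.27 dpm.

384 dpm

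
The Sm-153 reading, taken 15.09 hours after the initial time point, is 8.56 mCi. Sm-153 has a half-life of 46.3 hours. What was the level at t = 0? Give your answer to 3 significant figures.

10.7 mCi

Number of half-lives elapsed: n = 15.09/46.3 ≈ 0.32592.
A₀ = A × 2^n = 8.56 × 2^0.32592 = 8.56 × 1.2535 ≈ 10.73 mCi.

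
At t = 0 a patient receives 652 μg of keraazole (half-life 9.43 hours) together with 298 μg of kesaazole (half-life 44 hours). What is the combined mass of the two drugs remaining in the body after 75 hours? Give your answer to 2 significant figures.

94 μg

keraazole: 652 × (1/2)^(75/9.43) = 652 × (1/2)^7.9533 ≈ 2.6306 μg.
kesaazole: 298 × (1/2)^(75/44) = 298 × (1/2)^1.7045 ≈ 91.432 μg.
Total = 2.6306 + 91.432 ≈ 94.062 μg.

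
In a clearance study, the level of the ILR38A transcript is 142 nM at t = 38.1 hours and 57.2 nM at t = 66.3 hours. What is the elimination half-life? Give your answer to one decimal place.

21.5 hours

Over Δt = 66.3 − 38.1 = 28.2 hours, the level fell by a factor of 142/57.2 ≈ 2.4825.
n = log₂(2.4825) ≈ 1.3118 half-lives, so t½ = 28.2/1.3118 ≈ 21.497 hours.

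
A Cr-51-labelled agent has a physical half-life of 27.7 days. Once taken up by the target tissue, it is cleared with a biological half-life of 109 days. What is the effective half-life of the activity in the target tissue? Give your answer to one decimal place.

1/t_eff = 1/t_phys + 1/t_biol = 1/27.7 + 1/109 = 0.045275 per day.
t_eff = 27.7 × 109 / (27.7 + 109) ≈ 22.087 days.

22.1 days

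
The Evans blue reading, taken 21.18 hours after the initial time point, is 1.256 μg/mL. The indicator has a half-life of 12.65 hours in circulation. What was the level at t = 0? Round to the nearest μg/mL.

4 μg/mL

Number of half-lives elapsed: n = 21.18/12.65 ≈ 1.6743.
A₀ = A × 2^n = 1.256 × 2^1.6743 = 1.256 × 3.1917 ≈ 4.0087 μg/mL.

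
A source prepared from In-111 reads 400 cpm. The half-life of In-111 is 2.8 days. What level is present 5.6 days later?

100 cpm

Elapsed time is 2 half-lives (5.6/2.8).
Each half-life halves the amount: 400 × (1/2)^2 = 400/4 = 100 cpm.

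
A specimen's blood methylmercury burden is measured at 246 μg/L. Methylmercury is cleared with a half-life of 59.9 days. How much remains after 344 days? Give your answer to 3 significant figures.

4.59 μg/L

Number of half-lives: n = 344/59.9 ≈ 5.7429.
Remaining = 246 × (1/2)^5.7429 = 246 × 0.018673 ≈ 4.5936 μg/L.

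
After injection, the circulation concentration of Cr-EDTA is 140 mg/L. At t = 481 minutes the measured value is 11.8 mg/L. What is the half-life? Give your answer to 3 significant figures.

135 minutes

A/A₀ = 11.8/140 ≈ 0.084286.
n = log₂(11.864) ≈ 3.5686 half-lives elapsed in 481 minutes.
t½ = 481/3.5686 ≈ 134.79 minutes.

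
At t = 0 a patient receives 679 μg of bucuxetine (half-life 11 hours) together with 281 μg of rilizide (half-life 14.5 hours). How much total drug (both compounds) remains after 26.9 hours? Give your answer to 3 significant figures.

bucuxetine: 679 × (1/2)^(26.9/11) = 679 × (1/2)^2.4455 ≈ 124.66 μg.
rilizide: 281 × (1/2)^(26.9/14.5) = 281 × (1/2)^1.8552 ≈ 77.668 μg.
Total = 124.66 + 77.668 ≈ 202.32 μg.

202 μg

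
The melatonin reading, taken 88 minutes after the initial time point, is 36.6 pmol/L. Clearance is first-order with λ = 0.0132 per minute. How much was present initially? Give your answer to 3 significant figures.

t½ = ln 2 / λ = 0.69315 / 0.0132 ≈ 52.511 minutes.
Number of half-lives elapsed: n = 88/52.511 ≈ 1.6758.
A₀ = A × 2^n = 36.6 × 2^1.6758 = 36.6 × 3.195 ≈ 116.94 pmol/L.

117 pmol/L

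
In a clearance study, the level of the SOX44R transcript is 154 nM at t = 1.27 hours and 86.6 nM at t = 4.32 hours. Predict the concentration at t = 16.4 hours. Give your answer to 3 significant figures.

8.86 nM

Over Δt = 4.32 − 1.27 = 3.05 hours, the level fell by a factor of 154/86.6 ≈ 1.7783.
n = log₂(1.7783) ≈ 0.83049 half-lives, so t½ = 3.05/0.83049 ≈ 3.6725 hours.
From t = 4.32 to t = 16.4: 86.6 × (1/2)^((16.4−4.32)/3.6725) ≈ 8.8581 nM.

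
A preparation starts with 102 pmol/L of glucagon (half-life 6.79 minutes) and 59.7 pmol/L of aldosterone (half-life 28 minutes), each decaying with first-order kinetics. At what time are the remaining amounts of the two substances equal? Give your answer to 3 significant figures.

6.93 minutes

Set 102·(1/2)^(t/6.79) = 59.7·(1/2)^(t/28).
Taking log₂: log₂(102/59.7) = t·(1/6.79 − 1/28).
log₂(1.7085) = 0.77277; 1/6.79 − 1/28 = 0.11156.
t = 0.77277 / 0.11156 ≈ 6.9268 minutes.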